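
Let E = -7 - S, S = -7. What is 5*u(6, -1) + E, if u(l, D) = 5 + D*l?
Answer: -5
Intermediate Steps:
E = 0 (E = -7 - 1*(-7) = -7 + 7 = 0)
5*u(6, -1) + E = 5*(5 - 1*6) + 0 = 5*(5 - 6) + 0 = 5*(-1) + 0 = -5 + 0 = -5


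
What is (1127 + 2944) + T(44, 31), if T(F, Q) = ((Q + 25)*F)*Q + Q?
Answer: 80486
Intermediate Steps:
T(F, Q) = Q + F*Q*(25 + Q) (T(F, Q) = ((25 + Q)*F)*Q + Q = (F*(25 + Q))*Q + Q = F*Q*(25 + Q) + Q = Q + F*Q*(25 + Q))
(1127 + 2944) + T(44, 31) = (1127 + 2944) + 31*(1 + 25*44 + 44*31) = 4071 + 31*(1 + 1100 + 1364) = 4071 + 31*2465 = 4071 + 76415 = 80486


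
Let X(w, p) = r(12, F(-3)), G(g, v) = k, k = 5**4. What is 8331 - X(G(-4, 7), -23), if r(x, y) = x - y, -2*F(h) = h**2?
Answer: 16629/2 ≈ 8314.5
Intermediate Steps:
k = 625
G(g, v) = 625
F(h) = -h**2/2
X(w, p) = 33/2 (X(w, p) = 12 - (-1)*(-3)**2/2 = 12 - (-1)*9/2 = 12 - 1*(-9/2) = 12 + 9/2 = 33/2)
8331 - X(G(-4, 7), -23) = 8331 - 1*33/2 = 8331 - 33/2 = 16629/2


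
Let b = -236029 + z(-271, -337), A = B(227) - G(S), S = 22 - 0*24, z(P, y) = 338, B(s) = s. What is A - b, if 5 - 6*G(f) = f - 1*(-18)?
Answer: 1415543/6 ≈ 2.3592e+5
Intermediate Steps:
S = 22 (S = 22 - 1*0 = 22 + 0 = 22)
G(f) = -13/6 - f/6 (G(f) = ⅚ - (f - 1*(-18))/6 = ⅚ - (f + 18)/6 = ⅚ - (18 + f)/6 = ⅚ + (-3 - f/6) = -13/6 - f/6)
A = 1397/6 (A = 227 - (-13/6 - ⅙*22) = 227 - (-13/6 - 11/3) = 227 - 1*(-35/6) = 227 + 35/6 = 1397/6 ≈ 232.83)
b = -235691 (b = -236029 + 338 = -235691)
A - b = 1397/6 - 1*(-235691) = 1397/6 + 235691 = 1415543/6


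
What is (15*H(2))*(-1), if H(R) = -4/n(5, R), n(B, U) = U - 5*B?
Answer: -60/23 ≈ -2.6087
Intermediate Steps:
H(R) = -4/(-25 + R) (H(R) = -4/(R - 5*5) = -4/(R - 25) = -4/(-25 + R))
(15*H(2))*(-1) = (15*(-4/(-25 + 2)))*(-1) = (15*(-4/(-23)))*(-1) = (15*(-4*(-1/23)))*(-1) = (15*(4/23))*(-1) = (60/23)*(-1) = -60/23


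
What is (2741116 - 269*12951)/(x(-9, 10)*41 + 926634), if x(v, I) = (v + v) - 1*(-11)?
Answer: -742703/926347 ≈ -0.80175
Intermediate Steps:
x(v, I) = 11 + 2*v (x(v, I) = 2*v + 11 = 11 + 2*v)
(2741116 - 269*12951)/(x(-9, 10)*41 + 926634) = (2741116 - 269*12951)/((11 + 2*(-9))*41 + 926634) = (2741116 - 3483819)/((11 - 18)*41 + 926634) = -742703/(-7*41 + 926634) = -742703/(-287 + 926634) = -742703/926347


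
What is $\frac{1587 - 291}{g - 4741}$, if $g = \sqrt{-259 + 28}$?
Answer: $- \frac{34911}{127712} - \frac{81 i \sqrt{231}}{1404832} \approx -0.27336 - 0.00087633 i$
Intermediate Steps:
$g = i \sqrt{231}$ ($g = \sqrt{-231} = i \sqrt{231} \approx 15.199 i$)
$\frac{1587 - 291}{g - 4741} = \frac{1587 - 291}{i \sqrt{231} - 4741} = \frac{1296}{-4741 + i \sqrt{231}}$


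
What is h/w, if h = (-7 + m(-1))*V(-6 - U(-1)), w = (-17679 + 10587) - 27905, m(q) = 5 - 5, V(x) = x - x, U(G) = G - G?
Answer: 0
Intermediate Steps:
U(G) = 0
V(x) = 0
m(q) = 0
w = -34997 (w = -7092 - 27905 = -34997)
h = 0 (h = (-7 + 0)*0 = -7*0 = 0)
h/w = 0/(-34997) = 0*(-1/34997) = 0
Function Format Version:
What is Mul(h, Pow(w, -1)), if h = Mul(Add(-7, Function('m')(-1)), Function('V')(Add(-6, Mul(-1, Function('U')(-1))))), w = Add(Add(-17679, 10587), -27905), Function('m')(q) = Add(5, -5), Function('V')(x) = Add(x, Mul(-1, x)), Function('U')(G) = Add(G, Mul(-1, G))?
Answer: 0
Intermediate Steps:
Function('U')(G) = 0
Function('V')(x) = 0
Function('m')(q) = 0
w = -34997 (w = Add(-7092, -27905) = -34997)
h = 0 (h = Mul(Add(-7, 0), 0) = Mul(-7, 0) = 0)
Mul(h, Pow(w, -1)) = Mul(0, Pow(-34997, -1)) = Mul(0, Rational(-1, 34997)) = 0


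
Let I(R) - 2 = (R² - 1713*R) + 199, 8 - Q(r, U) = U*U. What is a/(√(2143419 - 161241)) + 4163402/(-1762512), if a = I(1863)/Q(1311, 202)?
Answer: -2081701/881256 - 3007*√220242/289838472 ≈ -2.3671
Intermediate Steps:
Q(r, U) = 8 - U² (Q(r, U) = 8 - U*U = 8 - U²)
I(R) = 201 + R² - 1713*R (I(R) = 2 + ((R² - 1713*R) + 199) = 2 + (199 + R² - 1713*R) = 201 + R² - 1713*R)
a = -9021/1316 (a = (201 + 1863² - 1713*1863)/(8 - 1*202²) = (201 + 3470769 - 3191319)/(8 - 1*40804) = 279651/(8 - 40804) = 279651/(-40796) = 279651*(-1/40796) = -9021/1316 ≈ -6.8549)
a/(√(2143419 - 161241)) + 4163402/(-1762512) = -9021/(1316*√(2143419 - 161241)) + 4163402/(-1762512) = -9021*√220242/660726/1316 + 4163402*(-1/1762512) = -9021*√220242/660726/1316 - 2081701/881256 = -3007*√220242/289838472 - 2081701/881256 = -2081701/881256 - 3007*√220242/289838472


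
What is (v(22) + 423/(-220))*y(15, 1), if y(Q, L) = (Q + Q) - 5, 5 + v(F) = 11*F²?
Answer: 5848785/44 ≈ 1.3293e+5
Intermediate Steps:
v(F) = -5 + 11*F²
y(Q, L) = -5 + 2*Q (y(Q, L) = 2*Q - 5 = -5 + 2*Q)
(v(22) + 423/(-220))*y(15, 1) = ((-5 + 11*22²) + 423/(-220))*(-5 + 2*15) = ((-5 + 11*484) + 423*(-1/220))*(-5 + 30) = ((-5 + 5324) - 423/220)*25 = (5319 - 423/220)*25 = (1169757/220)*25 = 5848785/44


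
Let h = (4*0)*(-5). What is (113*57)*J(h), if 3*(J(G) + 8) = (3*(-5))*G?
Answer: -51528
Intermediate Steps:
h = 0 (h = 0*(-5) = 0)
J(G) = -8 - 5*G (J(G) = -8 + ((3*(-5))*G)/3 = -8 + (-15*G)/3 = -8 - 5*G)
(113*57)*J(h) = (113*57)*(-8 - 5*0) = 6441*(-8 + 0) = 6441*(-8) = -51528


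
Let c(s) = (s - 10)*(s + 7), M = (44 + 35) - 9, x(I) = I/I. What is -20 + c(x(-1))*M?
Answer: -5060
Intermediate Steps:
x(I) = 1
M = 70 (M = 79 - 9 = 70)
c(s) = (-10 + s)*(7 + s)
-20 + c(x(-1))*M = -20 + (-70 + 1² - 3*1)*70 = -20 + (-70 + 1 - 3)*70 = -20 - 72*70 = -20 - 5040 = -5060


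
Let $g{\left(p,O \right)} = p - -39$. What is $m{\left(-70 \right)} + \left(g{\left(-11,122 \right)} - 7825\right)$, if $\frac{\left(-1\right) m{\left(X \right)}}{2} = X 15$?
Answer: $-5697$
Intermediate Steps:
$g{\left(p,O \right)} = 39 + p$ ($g{\left(p,O \right)} = p + 39 = 39 + p$)
$m{\left(X \right)} = - 30 X$ ($m{\left(X \right)} = - 2 X 15 = - 2 \cdot 15 X = - 30 X$)
$m{\left(-70 \right)} + \left(g{\left(-11,122 \right)} - 7825\right) = \left(-30\right) \left(-70\right) + \left(\left(39 - 11\right) - 7825\right) = 2100 + \left(28 - 7825\right) = 2100 - 7797 = -5697$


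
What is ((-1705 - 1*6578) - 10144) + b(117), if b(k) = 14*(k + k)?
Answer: -15151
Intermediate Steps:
b(k) = 28*k (b(k) = 14*(2*k) = 28*k)
((-1705 - 1*6578) - 10144) + b(117) = ((-1705 - 1*6578) - 10144) + 28*117 = ((-1705 - 6578) - 10144) + 3276 = (-8283 - 10144) + 3276 = -18427 + 3276 = -15151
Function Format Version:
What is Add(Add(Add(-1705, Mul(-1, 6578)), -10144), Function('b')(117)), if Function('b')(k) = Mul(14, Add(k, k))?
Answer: -15151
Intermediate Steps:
Function('b')(k) = Mul(28, k) (Function('b')(k) = Mul(14, Mul(2, k)) = Mul(28, k))
Add(Add(Add(-1705, Mul(-1, 6578)), -10144), Function('b')(117)) = Add(Add(Add(-1705, Mul(-1, 6578)), -10144), Mul(28, 117)) = Add(Add(Add(-1705, -6578), -10144), 3276) = Add(Add(-8283, -10144), 3276) = Add(-18427, 3276) = -15151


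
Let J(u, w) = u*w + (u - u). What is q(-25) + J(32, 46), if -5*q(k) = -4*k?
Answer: 1452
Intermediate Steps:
q(k) = 4*k/5 (q(k) = -(-4)*k/5 = 4*k/5)
J(u, w) = u*w (J(u, w) = u*w + 0 = u*w)
q(-25) + J(32, 46) = (⅘)*(-25) + 32*46 = -20 + 1472 = 1452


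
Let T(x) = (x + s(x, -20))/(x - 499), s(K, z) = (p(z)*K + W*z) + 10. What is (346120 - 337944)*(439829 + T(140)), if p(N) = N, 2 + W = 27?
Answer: 1291004797936/359 ≈ 3.5961e+9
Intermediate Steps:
W = 25 (W = -2 + 27 = 25)
s(K, z) = 10 + 25*z + K*z (s(K, z) = (z*K + 25*z) + 10 = (K*z + 25*z) + 10 = (25*z + K*z) + 10 = 10 + 25*z + K*z)
T(x) = (-490 - 19*x)/(-499 + x) (T(x) = (x + (10 + 25*(-20) + x*(-20)))/(x - 499) = (x + (10 - 500 - 20*x))/(-499 + x) = (x + (-490 - 20*x))/(-499 + x) = (-490 - 19*x)/(-499 + x))
(346120 - 337944)*(439829 + T(140)) = (346120 - 337944)*(439829 + (-490 - 19*140)/(-499 + 140)) = 8176*(439829 + (-490 - 2660)/(-359)) = 8176*(439829 - 1/359*(-3150)) = 8176*(439829 + 3150/359) = 8176*(157901761/359) = 1291004797936/359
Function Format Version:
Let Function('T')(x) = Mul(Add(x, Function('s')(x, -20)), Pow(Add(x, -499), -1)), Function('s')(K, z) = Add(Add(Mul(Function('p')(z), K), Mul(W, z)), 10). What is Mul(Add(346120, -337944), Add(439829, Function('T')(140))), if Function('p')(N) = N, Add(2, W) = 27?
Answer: Rational(1291004797936, 359) ≈ 3.5961e+9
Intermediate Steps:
W = 25 (W = Add(-2, 27) = 25)
Function('s')(K, z) = Add(10, Mul(25, z), Mul(K, z)) (Function('s')(K, z) = Add(Add(Mul(z, K), Mul(25, z)), 10) = Add(Add(Mul(K, z), Mul(25, z)), 10) = Add(Add(Mul(25, z), Mul(K, z)), 10) = Add(10, Mul(25, z), Mul(K, z)))
Function('T')(x) = Mul(Pow(Add(-499, x), -1), Add(-490, Mul(-19, x))) (Function('T')(x) = Mul(Add(x, Add(10, Mul(25, -20), Mul(x, -20))), Pow(Add(x, -499), -1)) = Mul(Add(x, Add(10, -500, Mul(-20, x))), Pow(Add(-499, x), -1)) = Mul(Add(x, Add(-490, Mul(-20, x))), Pow(Add(-499, x), -1)) = Mul(Add(-490, Mul(-19, x)), Pow(Add(-499, x), -1)) = Mul(Pow(Add(-499, x), -1), Add(-490, Mul(-19, x))))
Mul(Add(346120, -337944), Add(439829, Function('T')(140))) = Mul(Add(346120, -337944), Add(439829, Mul(Pow(Add(-499, 140), -1), Add(-490, Mul(-19, 140))))) = Mul(8176, Add(439829, Mul(Pow(-359, -1), Add(-490, -2660)))) = Mul(8176, Add(439829, Mul(Rational(-1, 359), -3150))) = Mul(8176, Add(439829, Rational(3150, 359))) = Mul(8176, Rational(157901761, 359)) = Rational(1291004797936, 359)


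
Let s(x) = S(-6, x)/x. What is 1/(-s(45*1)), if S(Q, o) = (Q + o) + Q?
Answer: -15/11 ≈ -1.3636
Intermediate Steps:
S(Q, o) = o + 2*Q
s(x) = (-12 + x)/x (s(x) = (x + 2*(-6))/x = (x - 12)/x = (-12 + x)/x)
1/(-s(45*1)) = 1/(-(-12 + 45*1)/(45*1)) = 1/(-(-12 + 45)/45) = 1/(-33/45) = 1/(-1*11/15) = 1/(-11/15) = -15/11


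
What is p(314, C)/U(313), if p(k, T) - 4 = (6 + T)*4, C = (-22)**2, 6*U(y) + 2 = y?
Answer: 11784/311 ≈ 37.891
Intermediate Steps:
U(y) = -1/3 + y/6
C = 484
p(k, T) = 28 + 4*T (p(k, T) = 4 + (6 + T)*4 = 4 + (24 + 4*T) = 28 + 4*T)
p(314, C)/U(313) = (28 + 4*484)/(-1/3 + (1/6)*313) = (28 + 1936)/(-1/3 + 313/6) = 1964/(311/6) = 1964*(6/311) = 11784/311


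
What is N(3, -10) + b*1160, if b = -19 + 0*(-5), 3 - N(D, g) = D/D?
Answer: -22038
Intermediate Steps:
N(D, g) = 2 (N(D, g) = 3 - D/D = 3 - 1*1 = 3 - 1 = 2)
b = -19 (b = -19 + 0 = -19)
N(3, -10) + b*1160 = 2 - 19*1160 = 2 - 22040 = -22038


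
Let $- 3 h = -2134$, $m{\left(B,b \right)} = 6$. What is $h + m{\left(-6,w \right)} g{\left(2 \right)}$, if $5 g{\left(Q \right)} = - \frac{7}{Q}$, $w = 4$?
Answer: $\frac{10607}{15} \approx 707.13$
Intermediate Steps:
$h = \frac{2134}{3}$ ($h = \left(- \frac{1}{3}\right) \left(-2134\right) = \frac{2134}{3} \approx 711.33$)
$g{\left(Q \right)} = - \frac{7}{5 Q}$ ($g{\left(Q \right)} = \frac{\left(-7\right) \frac{1}{Q}}{5} = - \frac{7}{5 Q}$)
$h + m{\left(-6,w \right)} g{\left(2 \right)} = \frac{2134}{3} + 6 \left(- \frac{7}{5 \cdot 2}\right) = \frac{2134}{3} + 6 \left(\left(- \frac{7}{5}\right) \frac{1}{2}\right) = \frac{2134}{3} + 6 \left(- \frac{7}{10}\right) = \frac{2134}{3} - \frac{21}{5} = \frac{10607}{15}$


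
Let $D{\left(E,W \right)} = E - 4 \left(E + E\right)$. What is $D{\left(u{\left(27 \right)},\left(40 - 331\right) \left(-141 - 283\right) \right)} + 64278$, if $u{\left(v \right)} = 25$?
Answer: $64103$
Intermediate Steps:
$D{\left(E,W \right)} = - 7 E$ ($D{\left(E,W \right)} = E - 4 \cdot 2 E = E - 8 E = - 7 E$)
$D{\left(u{\left(27 \right)},\left(40 - 331\right) \left(-141 - 283\right) \right)} + 64278 = \left(-7\right) 25 + 64278 = -175 + 64278 = 64103$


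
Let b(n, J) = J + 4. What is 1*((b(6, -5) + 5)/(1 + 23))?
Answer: ⅙ ≈ 0.16667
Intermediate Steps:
b(n, J) = 4 + J
1*((b(6, -5) + 5)/(1 + 23)) = 1*(((4 - 5) + 5)/(1 + 23)) = 1*((-1 + 5)/24) = 1*(4*(1/24)) = 1*(⅙) = ⅙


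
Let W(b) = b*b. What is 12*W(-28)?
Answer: 9408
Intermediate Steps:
W(b) = b**2
12*W(-28) = 12*(-28)**2 = 12*784 = 9408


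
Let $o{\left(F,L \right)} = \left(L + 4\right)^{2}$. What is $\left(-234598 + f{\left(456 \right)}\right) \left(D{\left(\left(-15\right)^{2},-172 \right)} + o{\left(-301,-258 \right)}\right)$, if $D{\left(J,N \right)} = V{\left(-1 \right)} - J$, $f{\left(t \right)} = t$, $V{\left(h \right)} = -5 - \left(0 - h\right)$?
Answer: $-15051818470$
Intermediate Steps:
$o{\left(F,L \right)} = \left(4 + L\right)^{2}$
$V{\left(h \right)} = -5 + h$ ($V{\left(h \right)} = -5 - - h = -5 + h$)
$D{\left(J,N \right)} = -6 - J$ ($D{\left(J,N \right)} = \left(-5 - 1\right) - J = -6 - J$)
$\left(-234598 + f{\left(456 \right)}\right) \left(D{\left(\left(-15\right)^{2},-172 \right)} + o{\left(-301,-258 \right)}\right) = \left(-234598 + 456\right) \left(\left(-6 - \left(-15\right)^{2}\right) + \left(4 - 258\right)^{2}\right) = - 234142 \left(\left(-6 - 225\right) + \left(-254\right)^{2}\right) = - 234142 \left(\left(-6 - 225\right) + 64516\right) = - 234142 \left(-231 + 64516\right) = \left(-234142\right) 64285 = -15051818470$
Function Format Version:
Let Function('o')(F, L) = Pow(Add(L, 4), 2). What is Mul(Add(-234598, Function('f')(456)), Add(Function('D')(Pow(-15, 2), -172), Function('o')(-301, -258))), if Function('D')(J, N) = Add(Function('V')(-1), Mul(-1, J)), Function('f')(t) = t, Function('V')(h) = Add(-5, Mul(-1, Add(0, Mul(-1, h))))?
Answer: -15051818470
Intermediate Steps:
Function('o')(F, L) = Pow(Add(4, L), 2)
Function('V')(h) = Add(-5, h) (Function('V')(h) = Add(-5, Mul(-1, Mul(-1, h))) = Add(-5, h))
Function('D')(J, N) = Add(-6, Mul(-1, J)) (Function('D')(J, N) = Add(Add(-5, -1), Mul(-1, J)) = Add(-6, Mul(-1, J)))
Mul(Add(-234598, Function('f')(456)), Add(Function('D')(Pow(-15, 2), -172), Function('o')(-301, -258))) = Mul(Add(-234598, 456), Add(Add(-6, Mul(-1, Pow(-15, 2))), Pow(Add(4, -258), 2))) = Mul(-234142, Add(Add(-6, Mul(-1, 225)), Pow(-254, 2))) = Mul(-234142, Add(Add(-6, -225), 64516)) = Mul(-234142, Add(-231, 64516)) = Mul(-234142, 64285) = -15051818470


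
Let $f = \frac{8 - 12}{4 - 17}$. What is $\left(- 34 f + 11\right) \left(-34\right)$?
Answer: $- \frac{238}{13} \approx -18.308$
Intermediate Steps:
$f = \frac{4}{13}$ ($f = - \frac{4}{-13} = \left(-4\right) \left(- \frac{1}{13}\right) = \frac{4}{13} \approx 0.30769$)
$\left(- 34 f + 11\right) \left(-34\right) = \left(\left(-34\right) \frac{4}{13} + 11\right) \left(-34\right) = \left(- \frac{136}{13} + 11\right) \left(-34\right) = \frac{7}{13} \left(-34\right) = - \frac{238}{13}$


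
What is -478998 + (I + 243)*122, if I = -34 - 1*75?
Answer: -462650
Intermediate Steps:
I = -109 (I = -34 - 75 = -109)
-478998 + (I + 243)*122 = -478998 + (-109 + 243)*122 = -478998 + 134*122 = -478998 + 16348 = -462650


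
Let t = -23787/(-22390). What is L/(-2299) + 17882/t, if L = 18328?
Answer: 920033007884/54686313 ≈ 16824.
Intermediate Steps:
t = 23787/22390 (t = -23787*(-1/22390) = 23787/22390 ≈ 1.0624)
L/(-2299) + 17882/t = 18328/(-2299) + 17882/(23787/22390) = 18328*(-1/2299) + 17882*(22390/23787) = -18328/2299 + 400377980/23787 = 920033007884/54686313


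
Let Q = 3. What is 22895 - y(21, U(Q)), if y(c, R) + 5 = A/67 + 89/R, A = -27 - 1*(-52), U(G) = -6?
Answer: 9211613/402 ≈ 22914.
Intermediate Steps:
A = 25 (A = -27 + 52 = 25)
y(c, R) = -310/67 + 89/R (y(c, R) = -5 + (25/67 + 89/R) = -310/67 + 89/R)
22895 - y(21, U(Q)) = 22895 - (-310/67 + 89/(-6)) = 22895 - (-310/67 + 89*(-1/6)) = 22895 - (-310/67 - 89/6) = 22895 - 1*(-7823/402) = 22895 + 7823/402 = 9211613/402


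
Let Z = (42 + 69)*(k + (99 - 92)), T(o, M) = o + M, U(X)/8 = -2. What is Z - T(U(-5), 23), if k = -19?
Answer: -1339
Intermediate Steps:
U(X) = -16 (U(X) = 8*(-2) = -16)
T(o, M) = M + o
Z = -1332 (Z = (42 + 69)*(-19 + (99 - 92)) = 111*(-19 + 7) = 111*(-12) = -1332)
Z - T(U(-5), 23) = -1332 - (23 - 16) = -1332 - 1*7 = -1332 - 7 = -1339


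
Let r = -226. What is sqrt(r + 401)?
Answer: 5*sqrt(7) ≈ 13.229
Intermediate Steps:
sqrt(r + 401) = sqrt(-226 + 401) = sqrt(175) = 5*sqrt(7)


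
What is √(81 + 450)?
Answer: 3*√59 ≈ 23.043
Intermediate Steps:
√(81 + 450) = √531 = 3*√59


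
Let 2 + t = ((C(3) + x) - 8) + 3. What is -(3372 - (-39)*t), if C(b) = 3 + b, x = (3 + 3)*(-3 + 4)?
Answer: -3567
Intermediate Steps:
x = 6 (x = 6*1 = 6)
t = 5 (t = -2 + ((((3 + 3) + 6) - 8) + 3) = -2 + (((6 + 6) - 8) + 3) = -2 + ((12 - 8) + 3) = -2 + (4 + 3) = -2 + 7 = 5)
-(3372 - (-39)*t) = -(3372 - (-39)*5) = -(3372 - 1*(-195)) = -(3372 + 195) = -1*3567 = -3567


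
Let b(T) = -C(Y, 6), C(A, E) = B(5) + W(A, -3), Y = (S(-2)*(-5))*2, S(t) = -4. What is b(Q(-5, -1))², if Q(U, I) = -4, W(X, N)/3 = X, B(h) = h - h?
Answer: 14400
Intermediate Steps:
B(h) = 0
W(X, N) = 3*X
Y = 40 (Y = -4*(-5)*2 = 20*2 = 40)
C(A, E) = 3*A (C(A, E) = 0 + 3*A = 3*A)
b(T) = -120 (b(T) = -3*40 = -1*120 = -120)
b(Q(-5, -1))² = (-120)² = 14400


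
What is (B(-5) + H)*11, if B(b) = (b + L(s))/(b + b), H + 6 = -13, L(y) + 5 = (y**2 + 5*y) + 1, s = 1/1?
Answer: -2057/10 ≈ -205.70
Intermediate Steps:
s = 1
L(y) = -4 + y**2 + 5*y (L(y) = -5 + ((y**2 + 5*y) + 1) = -5 + (1 + y**2 + 5*y) = -4 + y**2 + 5*y)
H = -19 (H = -6 - 13 = -19)
B(b) = (2 + b)/(2*b) (B(b) = (b + (-4 + 1**2 + 5*1))/(b + b) = (b + (-4 + 1 + 5))/((2*b)) = (b + 2)*(1/(2*b)) = (2 + b)*(1/(2*b)) = (2 + b)/(2*b))
(B(-5) + H)*11 = ((1/2)*(2 - 5)/(-5) - 19)*11 = ((1/2)*(-1/5)*(-3) - 19)*11 = (3/10 - 19)*11 = -187/10*11 = -2057/10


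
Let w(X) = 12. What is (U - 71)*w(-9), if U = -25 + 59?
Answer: -444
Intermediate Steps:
U = 34
(U - 71)*w(-9) = (34 - 71)*12 = -37*12 = -444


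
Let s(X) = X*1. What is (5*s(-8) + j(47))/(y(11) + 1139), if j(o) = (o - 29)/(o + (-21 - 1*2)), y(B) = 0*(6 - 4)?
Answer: -157/4556 ≈ -0.034460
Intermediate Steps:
y(B) = 0 (y(B) = 0*2 = 0)
s(X) = X
j(o) = (-29 + o)/(-23 + o) (j(o) = (-29 + o)/(o + (-21 - 2)) = (-29 + o)/(o - 23) = (-29 + o)/(-23 + o))
(5*s(-8) + j(47))/(y(11) + 1139) = (5*(-8) + (-29 + 47)/(-23 + 47))/(0 + 1139) = (-40 + 18/24)/1139 = (-40 + (1/24)*18)*(1/1139) = (-40 + ¾)*(1/1139) = -157/4*1/1139 = -157/4556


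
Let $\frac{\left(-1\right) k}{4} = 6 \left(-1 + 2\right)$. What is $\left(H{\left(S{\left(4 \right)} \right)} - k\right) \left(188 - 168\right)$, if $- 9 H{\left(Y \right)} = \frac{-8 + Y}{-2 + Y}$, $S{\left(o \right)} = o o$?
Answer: $\frac{30160}{63} \approx 478.73$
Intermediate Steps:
$S{\left(o \right)} = o^{2}$
$H{\left(Y \right)} = - \frac{-8 + Y}{9 \left(-2 + Y\right)}$ ($H{\left(Y \right)} = - \frac{\left(-8 + Y\right) \frac{1}{-2 + Y}}{9} = - \frac{\frac{1}{-2 + Y} \left(-8 + Y\right)}{9} = - \frac{-8 + Y}{9 \left(-2 + Y\right)}$)
$k = -24$ ($k = - 4 \cdot 6 \left(-1 + 2\right) = - 4 \cdot 6 \cdot 1 = \left(-4\right) 6 = -24$)
$\left(H{\left(S{\left(4 \right)} \right)} - k\right) \left(188 - 168\right) = \left(\frac{8 - 4^{2}}{9 \left(-2 + 4^{2}\right)} - -24\right) \left(188 - 168\right) = \left(\frac{8 - 16}{9 \left(-2 + 16\right)} + 24\right) 20 = \left(\frac{8 - 16}{9 \cdot 14} + 24\right) 20 = \left(\frac{1}{9} \cdot \frac{1}{14} \left(-8\right) + 24\right) 20 = \left(- \frac{4}{63} + 24\right) 20 = \frac{1508}{63} \cdot 20 = \frac{30160}{63}$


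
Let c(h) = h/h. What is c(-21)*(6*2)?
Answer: 12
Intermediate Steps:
c(h) = 1
c(-21)*(6*2) = 1*(6*2) = 1*12 = 12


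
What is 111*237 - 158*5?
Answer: 25517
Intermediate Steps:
111*237 - 158*5 = 26307 - 790 = 25517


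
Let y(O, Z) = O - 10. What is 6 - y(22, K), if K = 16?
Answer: -6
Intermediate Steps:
y(O, Z) = -10 + O
6 - y(22, K) = 6 - (-10 + 22) = 6 - 1*12 = 6 - 12 = -6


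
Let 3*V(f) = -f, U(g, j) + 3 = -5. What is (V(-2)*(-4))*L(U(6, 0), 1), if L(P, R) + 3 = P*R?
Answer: 88/3 ≈ 29.333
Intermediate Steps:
U(g, j) = -8 (U(g, j) = -3 - 5 = -8)
L(P, R) = -3 + P*R
V(f) = -f/3 (V(f) = (-f)/3 = -f/3)
(V(-2)*(-4))*L(U(6, 0), 1) = (-⅓*(-2)*(-4))*(-3 - 8*1) = ((⅔)*(-4))*(-3 - 8) = -8/3*(-11) = 88/3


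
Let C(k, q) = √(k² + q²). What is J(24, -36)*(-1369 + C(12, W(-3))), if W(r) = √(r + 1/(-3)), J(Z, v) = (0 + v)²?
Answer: -1774224 + 432*√1266 ≈ -1.7589e+6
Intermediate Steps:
J(Z, v) = v²
W(r) = √(-⅓ + r) (W(r) = √(r + 1*(-⅓)) = √(r - ⅓) = √(-⅓ + r))
J(24, -36)*(-1369 + C(12, W(-3))) = (-36)²*(-1369 + √(12² + (√(-3 + 9*(-3))/3)²)) = 1296*(-1369 + √(144 + (√(-3 - 27)/3)²)) = 1296*(-1369 + √(144 + (√(-30)/3)²)) = 1296*(-1369 + √(144 + ((I*√30)/3)²)) = 1296*(-1369 + √(144 + (I*√30/3)²)) = 1296*(-1369 + √(144 - 10/3)) = 1296*(-1369 + √(422/3)) = 1296*(-1369 + √1266/3) = -1774224 + 432*√1266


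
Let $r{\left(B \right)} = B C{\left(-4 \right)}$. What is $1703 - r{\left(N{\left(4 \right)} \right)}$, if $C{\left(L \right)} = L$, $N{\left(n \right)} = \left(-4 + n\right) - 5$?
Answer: $1683$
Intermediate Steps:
$N{\left(n \right)} = -9 + n$
$r{\left(B \right)} = - 4 B$ ($r{\left(B \right)} = B \left(-4\right) = - 4 B$)
$1703 - r{\left(N{\left(4 \right)} \right)} = 1703 - - 4 \left(-9 + 4\right) = 1703 - \left(-4\right) \left(-5\right) = 1703 - 20 = 1683$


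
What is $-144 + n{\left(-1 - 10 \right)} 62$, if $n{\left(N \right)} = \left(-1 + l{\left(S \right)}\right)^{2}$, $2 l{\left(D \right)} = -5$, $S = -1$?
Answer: $\frac{1231}{2} \approx 615.5$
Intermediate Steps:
$l{\left(D \right)} = - \frac{5}{2}$ ($l{\left(D \right)} = \frac{1}{2} \left(-5\right) = - \frac{5}{2}$)
$n{\left(N \right)} = \frac{49}{4}$ ($n{\left(N \right)} = \left(-1 - \frac{5}{2}\right)^{2} = \left(- \frac{7}{2}\right)^{2} = \frac{49}{4}$)
$-144 + n{\left(-1 - 10 \right)} 62 = -144 + \frac{49}{4} \cdot 62 = -144 + \frac{1519}{2} = \frac{1231}{2}$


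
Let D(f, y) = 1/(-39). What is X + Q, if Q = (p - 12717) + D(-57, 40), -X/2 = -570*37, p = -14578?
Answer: 580514/39 ≈ 14885.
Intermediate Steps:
D(f, y) = -1/39
X = 42180 (X = -(-1140)*37 = -2*(-21090) = 42180)
Q = -1064506/39 (Q = (-14578 - 12717) - 1/39 = -27295 - 1/39 = -1064506/39 ≈ -27295.)
X + Q = 42180 - 1064506/39 = 580514/39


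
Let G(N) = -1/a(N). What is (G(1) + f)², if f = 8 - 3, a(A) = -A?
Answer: 36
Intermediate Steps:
G(N) = 1/N (G(N) = -1/((-N)) = -(-1)/N = 1/N)
f = 5
(G(1) + f)² = (1/1 + 5)² = (1 + 5)² = 6² = 36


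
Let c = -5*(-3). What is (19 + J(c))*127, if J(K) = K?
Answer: 4318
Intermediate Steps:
c = 15
(19 + J(c))*127 = (19 + 15)*127 = 34*127 = 4318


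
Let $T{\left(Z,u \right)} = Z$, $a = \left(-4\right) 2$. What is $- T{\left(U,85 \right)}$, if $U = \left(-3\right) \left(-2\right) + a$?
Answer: $2$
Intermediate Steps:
$a = -8$
$U = -2$ ($U = \left(-3\right) \left(-2\right) - 8 = 6 - 8 = -2$)
$- T{\left(U,85 \right)} = \left(-1\right) \left(-2\right) = 2$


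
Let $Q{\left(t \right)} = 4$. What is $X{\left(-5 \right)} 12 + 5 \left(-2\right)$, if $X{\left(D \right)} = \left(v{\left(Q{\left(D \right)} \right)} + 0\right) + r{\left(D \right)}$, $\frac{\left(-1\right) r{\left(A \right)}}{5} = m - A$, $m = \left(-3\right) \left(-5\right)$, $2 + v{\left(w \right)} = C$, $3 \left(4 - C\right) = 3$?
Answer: $-1198$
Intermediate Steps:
$C = 3$ ($C = 4 - 1 = 3$)
$v{\left(w \right)} = 1$ ($v{\left(w \right)} = -2 + 3 = 1$)
$m = 15$
$r{\left(A \right)} = -75 + 5 A$ ($r{\left(A \right)} = - 5 \left(15 - A\right) = -75 + 5 A$)
$X{\left(D \right)} = -74 + 5 D$ ($X{\left(D \right)} = \left(1 + 0\right) + \left(-75 + 5 D\right) = 1 + \left(-75 + 5 D\right) = -74 + 5 D$)
$X{\left(-5 \right)} 12 + 5 \left(-2\right) = \left(-74 + 5 \left(-5\right)\right) 12 + 5 \left(-2\right) = \left(-74 - 25\right) 12 - 10 = \left(-99\right) 12 - 10 = -1188 - 10 = -1198$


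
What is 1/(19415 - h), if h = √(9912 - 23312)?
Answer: 3883/75391125 + 2*I*√134/75391125 ≈ 5.1505e-5 + 3.0709e-7*I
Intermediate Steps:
h = 10*I*√134 (h = √(-13400) = 10*I*√134 ≈ 115.76*I)
1/(19415 - h) = 1/(19415 - 10*I*√134)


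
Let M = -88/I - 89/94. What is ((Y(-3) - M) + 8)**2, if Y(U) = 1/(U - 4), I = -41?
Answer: 32259392881/727812484 ≈ 44.324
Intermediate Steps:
M = 4623/3854 (M = -88/(-41) - 89/94 = -88*(-1/41) - 89*1/94 = 88/41 - 89/94 = 4623/3854 ≈ 1.1995)
Y(U) = 1/(-4 + U)
((Y(-3) - M) + 8)**2 = ((1/(-4 - 3) - 1*4623/3854) + 8)**2 = ((1/(-7) - 4623/3854) + 8)**2 = ((-1/7 - 4623/3854) + 8)**2 = (-36215/26978 + 8)**2 = (179609/26978)**2 = 32259392881/727812484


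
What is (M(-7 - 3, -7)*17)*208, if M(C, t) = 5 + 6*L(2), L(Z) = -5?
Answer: -88400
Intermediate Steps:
M(C, t) = -25 (M(C, t) = 5 + 6*(-5) = 5 - 30 = -25)
(M(-7 - 3, -7)*17)*208 = -25*17*208 = -425*208 = -88400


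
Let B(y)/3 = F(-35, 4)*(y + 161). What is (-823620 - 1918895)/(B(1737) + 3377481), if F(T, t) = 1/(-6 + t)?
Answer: -2742515/3374634 ≈ -0.81269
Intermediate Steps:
B(y) = -483/2 - 3*y/2 (B(y) = 3*((y + 161)/(-6 + 4)) = 3*((161 + y)/(-2)) = 3*(-(161 + y)/2) = 3*(-161/2 - y/2) = -483/2 - 3*y/2)
(-823620 - 1918895)/(B(1737) + 3377481) = (-823620 - 1918895)/((-483/2 - 3/2*1737) + 3377481) = -2742515/((-483/2 - 5211/2) + 3377481) = -2742515/(-2847 + 3377481) = -2742515/3374634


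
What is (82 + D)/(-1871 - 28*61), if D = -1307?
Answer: 1225/3579 ≈ 0.34227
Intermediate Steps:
(82 + D)/(-1871 - 28*61) = (82 - 1307)/(-1871 - 28*61) = -1225/(-1871 - 1708) = -1225/(-3579) = -1225*(-1/3579) = 1225/3579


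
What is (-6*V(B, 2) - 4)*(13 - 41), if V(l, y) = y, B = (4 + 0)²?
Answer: 448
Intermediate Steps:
B = 16 (B = 4² = 16)
(-6*V(B, 2) - 4)*(13 - 41) = (-6*2 - 4)*(13 - 41) = (-12 - 4)*(-28) = -16*(-28) = 448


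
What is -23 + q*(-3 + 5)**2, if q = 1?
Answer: -19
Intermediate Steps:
-23 + q*(-3 + 5)**2 = -23 + 1*(-3 + 5)**2 = -23 + 1*2**2 = -23 + 1*4 = -23 + 4 = -19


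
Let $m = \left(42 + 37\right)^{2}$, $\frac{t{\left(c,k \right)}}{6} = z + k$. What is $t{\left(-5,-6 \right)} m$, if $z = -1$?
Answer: $-262122$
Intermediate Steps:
$t{\left(c,k \right)} = -6 + 6 k$ ($t{\left(c,k \right)} = 6 \left(-1 + k\right) = -6 + 6 k$)
$m = 6241$ ($m = 79^{2} = 6241$)
$t{\left(-5,-6 \right)} m = \left(-6 + 6 \left(-6\right)\right) 6241 = \left(-6 - 36\right) 6241 = \left(-42\right) 6241 = -262122$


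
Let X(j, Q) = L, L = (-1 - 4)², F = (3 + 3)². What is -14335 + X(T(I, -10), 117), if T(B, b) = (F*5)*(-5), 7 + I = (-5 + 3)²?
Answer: -14310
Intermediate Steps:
F = 36 (F = 6² = 36)
I = -3 (I = -7 + (-5 + 3)² = -7 + (-2)² = -7 + 4 = -3)
T(B, b) = -900 (T(B, b) = (36*5)*(-5) = 180*(-5) = -900)
L = 25 (L = (-5)² = 25)
X(j, Q) = 25
-14335 + X(T(I, -10), 117) = -14335 + 25 = -14310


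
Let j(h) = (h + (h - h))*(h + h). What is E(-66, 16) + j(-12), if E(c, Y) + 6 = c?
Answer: 216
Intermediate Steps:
E(c, Y) = -6 + c
j(h) = 2*h² (j(h) = (h + 0)*(2*h) = h*(2*h) = 2*h²)
E(-66, 16) + j(-12) = (-6 - 66) + 2*(-12)² = -72 + 2*144 = -72 + 288 = 216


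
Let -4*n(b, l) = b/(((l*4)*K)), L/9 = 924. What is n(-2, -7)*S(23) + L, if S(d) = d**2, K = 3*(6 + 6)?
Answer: 16764527/2016 ≈ 8315.7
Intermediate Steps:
K = 36 (K = 3*12 = 36)
L = 8316 (L = 9*924 = 8316)
n(b, l) = -b/(576*l) (n(b, l) = -b/(4*((l*4)*36)) = -b/(4*((4*l)*36)) = -b/(4*(144*l)) = -b*1/(144*l)/4 = -b/(576*l))
n(-2, -7)*S(23) + L = -1/576*(-2)/(-7)*23**2 + 8316 = -1/576*(-2)*(-1/7)*529 + 8316 = -1/2016*529 + 8316 = -529/2016 + 8316 = 16764527/2016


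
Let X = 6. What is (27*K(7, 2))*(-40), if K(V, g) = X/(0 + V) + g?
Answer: -21600/7 ≈ -3085.7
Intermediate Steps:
K(V, g) = g + 6/V (K(V, g) = 6/(0 + V) + g = 6/V + g = g + 6/V)
(27*K(7, 2))*(-40) = (27*(2 + 6/7))*(-40) = (27*(20/7))*(-40) = (540/7)*(-40) = -21600/7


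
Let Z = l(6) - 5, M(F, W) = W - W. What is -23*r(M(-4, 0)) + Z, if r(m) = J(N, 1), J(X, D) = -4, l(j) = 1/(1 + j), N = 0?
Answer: 610/7 ≈ 87.143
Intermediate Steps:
M(F, W) = 0
Z = -34/7 (Z = 1/(1 + 6) - 5 = 1/7 - 5 = -34/7 ≈ -4.8571)
r(m) = -4
-23*r(M(-4, 0)) + Z = -23*(-4) - 34/7 = 92 - 34/7 = 610/7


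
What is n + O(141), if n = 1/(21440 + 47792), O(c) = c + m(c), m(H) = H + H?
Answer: 29285137/69232 ≈ 423.00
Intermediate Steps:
m(H) = 2*H
O(c) = 3*c (O(c) = c + 2*c = 3*c)
n = 1/69232 ≈ 1.4444e-5
n + O(141) = 1/69232 + 3*141 = 1/69232 + 423 = 29285137/69232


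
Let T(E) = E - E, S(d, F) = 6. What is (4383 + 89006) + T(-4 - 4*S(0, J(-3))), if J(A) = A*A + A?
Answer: 93389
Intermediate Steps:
J(A) = A + A**2 (J(A) = A**2 + A = A + A**2)
T(E) = 0
(4383 + 89006) + T(-4 - 4*S(0, J(-3))) = (4383 + 89006) + 0 = 93389 + 0 = 93389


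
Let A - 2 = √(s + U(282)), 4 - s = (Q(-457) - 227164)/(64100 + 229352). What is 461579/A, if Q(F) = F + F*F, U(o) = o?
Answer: -67725640354/20693059 + 461579*√1539633406493/20693059 ≈ 24405.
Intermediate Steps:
Q(F) = F + F²
s = 298145/73363 (s = 4 - (-457*(1 - 457) - 227164)/(64100 + 229352) = 4 - (-457*(-456) - 227164)/293452 = 4 - (208392 - 227164)/293452 = 4 - (-18772)/293452 = 4 - 1*(-4693/73363) = 4 + 4693/73363 = 298145/73363 ≈ 4.0640)
A = 2 + √1539633406493/73363 (A = 2 + √(298145/73363 + 282) = 2 + √(20986511/73363) = 2 + √1539633406493/73363 ≈ 18.913)
461579/A = 461579/(2 + √1539633406493/73363)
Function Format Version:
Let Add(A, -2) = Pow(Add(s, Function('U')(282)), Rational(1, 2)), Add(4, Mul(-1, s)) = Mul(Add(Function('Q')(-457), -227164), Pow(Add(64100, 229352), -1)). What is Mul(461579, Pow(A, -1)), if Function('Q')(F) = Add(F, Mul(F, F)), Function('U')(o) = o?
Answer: Add(Rational(-67725640354, 20693059), Mul(Rational(461579, 20693059), Pow(1539633406493, Rational(1, 2)))) ≈ 24405.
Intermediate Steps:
Function('Q')(F) = Add(F, Pow(F, 2))
s = Rational(298145, 73363) (s = Add(4, Mul(-1, Mul(Add(Mul(-457, Add(1, -457)), -227164), Pow(Add(64100, 229352), -1)))) = Add(4, Mul(-1, Mul(Add(Mul(-457, -456), -227164), Pow(293452, -1)))) = Add(4, Mul(-1, Mul(Add(208392, -227164), Rational(1, 293452)))) = Add(4, Mul(-1, Mul(-18772, Rational(1, 293452)))) = Add(4, Mul(-1, Rational(-4693, 73363))) = Add(4, Rational(4693, 73363)) = Rational(298145, 73363) ≈ 4.0640)
A = Add(2, Mul(Rational(1, 73363), Pow(1539633406493, Rational(1, 2)))) (A = Add(2, Pow(Add(Rational(298145, 73363), 282), Rational(1, 2))) = Add(2, Pow(Rational(20986511, 73363), Rational(1, 2))) = Add(2, Mul(Rational(1, 73363), Pow(1539633406493, Rational(1, 2)))) ≈ 18.913)
Mul(461579, Pow(A, -1)) = Mul(461579, Pow(Add(2, Mul(Rational(1, 73363), Pow(1539633406493, Rational(1, 2)))), -1))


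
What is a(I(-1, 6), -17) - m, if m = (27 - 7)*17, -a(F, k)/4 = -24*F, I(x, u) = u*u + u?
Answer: 3692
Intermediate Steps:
I(x, u) = u + u² (I(x, u) = u² + u = u + u²)
a(F, k) = 96*F (a(F, k) = -(-96)*F = 96*F)
m = 340 (m = 20*17 = 340)
a(I(-1, 6), -17) - m = 96*(6*(1 + 6)) - 1*340 = 96*(6*7) - 340 = 96*42 - 340 = 4032 - 340 = 3692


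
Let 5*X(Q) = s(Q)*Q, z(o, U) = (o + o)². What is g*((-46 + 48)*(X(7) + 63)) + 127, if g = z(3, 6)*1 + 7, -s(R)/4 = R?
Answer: 10869/5 ≈ 2173.8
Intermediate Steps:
s(R) = -4*R
z(o, U) = 4*o² (z(o, U) = (2*o)² = 4*o²)
X(Q) = -4*Q²/5 (X(Q) = ((-4*Q)*Q)/5 = (-4*Q²)/5 = -4*Q²/5)
g = 43 (g = (4*3²)*1 + 7 = (4*9)*1 + 7 = 36*1 + 7 = 36 + 7 = 43)
g*((-46 + 48)*(X(7) + 63)) + 127 = 43*((-46 + 48)*(-⅘*7² + 63)) + 127 = 43*(2*(-⅘*49 + 63)) + 127 = 43*(2*(-196/5 + 63)) + 127 = 43*(2*(119/5)) + 127 = 43*(238/5) + 127 = 10234/5 + 127 = 10869/5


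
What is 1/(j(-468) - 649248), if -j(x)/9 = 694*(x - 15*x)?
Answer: -1/41573040 ≈ -2.4054e-8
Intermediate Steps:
j(x) = 87444*x (j(x) = -6246*(x - 15*x) = -6246*(-14*x) = -(-87444)*x = 87444*x)
1/(j(-468) - 649248) = 1/(87444*(-468) - 649248) = 1/(-40923792 - 649248) = 1/(-41573040) = -1/41573040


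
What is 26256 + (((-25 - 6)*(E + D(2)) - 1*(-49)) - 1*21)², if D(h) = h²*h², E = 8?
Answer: 538912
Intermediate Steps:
D(h) = h⁴
26256 + (((-25 - 6)*(E + D(2)) - 1*(-49)) - 1*21)² = 26256 + (((-25 - 6)*(8 + 2⁴) - 1*(-49)) - 1*21)² = 26256 + ((-31*(8 + 16) + 49) - 21)² = 26256 + ((-31*24 + 49) - 21)² = 26256 + ((-744 + 49) - 21)² = 26256 + (-695 - 21)² = 26256 + (-716)² = 26256 + 512656 = 538912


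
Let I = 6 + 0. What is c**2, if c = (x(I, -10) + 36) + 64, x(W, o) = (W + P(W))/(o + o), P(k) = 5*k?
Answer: 241081/25 ≈ 9643.2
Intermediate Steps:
I = 6
x(W, o) = 3*W/o (x(W, o) = (W + 5*W)/(o + o) = (6*W)/((2*o)) = (6*W)*(1/(2*o)) = 3*W/o)
c = 491/5 (c = (3*6/(-10) + 36) + 64 = (3*6*(-1/10) + 36) + 64 = (-9/5 + 36) + 64 = 171/5 + 64 = 491/5 ≈ 98.200)
c**2 = (491/5)**2 = 241081/25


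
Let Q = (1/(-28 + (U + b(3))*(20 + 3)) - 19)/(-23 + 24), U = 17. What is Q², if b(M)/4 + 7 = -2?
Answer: 78074896/216225 ≈ 361.08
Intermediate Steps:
b(M) = -36 (b(M) = -28 + 4*(-2) = -28 - 8 = -36)
Q = -8836/465 (Q = (1/(-28 + (17 - 36)*(20 + 3)) - 19)/(-23 + 24) = (1/(-28 - 19*23) - 19)/1 = (1/(-28 - 437) - 19)*1 = (1/(-465) - 19)*1 = (-1/465 - 19)*1 = -8836/465*1 = -8836/465 ≈ -19.002)
Q² = (-8836/465)² = 78074896/216225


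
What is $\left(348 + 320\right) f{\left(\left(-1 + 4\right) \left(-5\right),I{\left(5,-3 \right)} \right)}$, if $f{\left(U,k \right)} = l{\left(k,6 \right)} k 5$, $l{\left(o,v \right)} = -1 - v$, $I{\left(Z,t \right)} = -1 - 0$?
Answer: $23380$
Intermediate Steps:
$I{\left(Z,t \right)} = -1$ ($I{\left(Z,t \right)} = -1 + 0 = -1$)
$f{\left(U,k \right)} = - 35 k$ ($f{\left(U,k \right)} = \left(-1 - 6\right) k 5 = - 7 k 5 = - 35 k$)
$\left(348 + 320\right) f{\left(\left(-1 + 4\right) \left(-5\right),I{\left(5,-3 \right)} \right)} = \left(348 + 320\right) \left(\left(-35\right) \left(-1\right)\right) = 668 \cdot 35 = 23380$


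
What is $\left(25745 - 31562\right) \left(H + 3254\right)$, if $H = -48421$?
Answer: $262736439$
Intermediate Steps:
$\left(25745 - 31562\right) \left(H + 3254\right) = \left(25745 - 31562\right) \left(-48421 + 3254\right) = \left(-5817\right) \left(-45167\right) = 262736439$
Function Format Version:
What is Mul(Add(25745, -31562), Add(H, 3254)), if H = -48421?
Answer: 262736439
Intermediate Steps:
Mul(Add(25745, -31562), Add(H, 3254)) = Mul(Add(25745, -31562), Add(-48421, 3254)) = Mul(-5817, -45167) = 262736439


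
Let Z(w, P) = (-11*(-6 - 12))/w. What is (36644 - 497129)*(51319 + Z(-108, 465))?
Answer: -47261570985/2 ≈ -2.3631e+10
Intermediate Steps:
Z(w, P) = 198/w (Z(w, P) = (-11*(-18))/w = 198/w)
(36644 - 497129)*(51319 + Z(-108, 465)) = (36644 - 497129)*(51319 + 198/(-108)) = -460485*(51319 + 198*(-1/108)) = -460485*(51319 - 11/6) = -460485*307903/6 = -47261570985/2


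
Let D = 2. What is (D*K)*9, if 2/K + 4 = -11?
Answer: -12/5 ≈ -2.4000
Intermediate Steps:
K = -2/15 (K = 2/(-4 - 11) = 2/(-15) = 2*(-1/15) = -2/15 ≈ -0.13333)
(D*K)*9 = (2*(-2/15))*9 = -4/15*9 = -12/5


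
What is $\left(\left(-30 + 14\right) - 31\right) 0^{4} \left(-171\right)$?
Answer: $0$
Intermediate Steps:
$\left(\left(-30 + 14\right) - 31\right) 0^{4} \left(-171\right) = \left(-16 - 31\right) 0 \left(-171\right) = \left(-47\right) 0 \left(-171\right) = 0 \left(-171\right) = 0$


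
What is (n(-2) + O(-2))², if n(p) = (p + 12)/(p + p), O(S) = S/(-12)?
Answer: 49/9 ≈ 5.4444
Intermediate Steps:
O(S) = -S/12 (O(S) = S*(-1/12) = -S/12)
n(p) = (12 + p)/(2*p) (n(p) = (12 + p)/((2*p)) = (12 + p)*(1/(2*p)) = (12 + p)/(2*p))
(n(-2) + O(-2))² = ((½)*(12 - 2)/(-2) - 1/12*(-2))² = ((½)*(-½)*10 + ⅙)² = (-5/2 + ⅙)² = (-7/3)² = 49/9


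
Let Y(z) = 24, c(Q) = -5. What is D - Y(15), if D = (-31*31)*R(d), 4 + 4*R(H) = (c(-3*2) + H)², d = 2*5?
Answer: -20277/4 ≈ -5069.3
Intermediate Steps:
d = 10
R(H) = -1 + (-5 + H)²/4
D = -20181/4 (D = (-31*31)*(-1 + (-5 + 10)²/4) = -961*(-1 + (¼)*5²) = -961*(-1 + (¼)*25) = -961*(-1 + 25/4) = -961*21/4 = -20181/4 ≈ -5045.3)
D - Y(15) = -20181/4 - 1*24 = -20181/4 - 24 = -20277/4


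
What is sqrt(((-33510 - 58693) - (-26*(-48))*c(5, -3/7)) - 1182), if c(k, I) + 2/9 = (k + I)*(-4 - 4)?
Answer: I*sqrt(20932737)/21 ≈ 217.87*I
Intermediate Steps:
c(k, I) = -2/9 - 8*I - 8*k (c(k, I) = -2/9 + (k + I)*(-4 - 4) = -2/9 + (I + k)*(-8) = -2/9 + (-8*I - 8*k) = -2/9 - 8*I - 8*k)
sqrt(((-33510 - 58693) - (-26*(-48))*c(5, -3/7)) - 1182) = sqrt(((-33510 - 58693) - (-26*(-48))*(-2/9 - (-24)/7 - 8*5)) - 1182) = sqrt((-92203 - 1248*(-2/9 - (-24)/7 - 40)) - 1182) = sqrt((-92203 - 1248*(-2/9 - 8*(-3/7) - 40)) - 1182) = sqrt((-92203 - 1248*(-2/9 + 24/7 - 40)) - 1182) = sqrt((-92203 - 1248*(-2318)/63) - 1182) = sqrt((-92203 - 1*(-964288/21)) - 1182) = sqrt((-92203 + 964288/21) - 1182) = sqrt(-971975/21 - 1182) = sqrt(-996797/21) = I*sqrt(20932737)/21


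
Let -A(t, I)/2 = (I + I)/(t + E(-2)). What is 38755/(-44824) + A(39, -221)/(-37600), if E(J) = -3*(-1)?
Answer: -1913797513/2212064400 ≈ -0.86516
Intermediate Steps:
E(J) = 3
A(t, I) = -4*I/(3 + t) (A(t, I) = -2*(I + I)/(t + 3) = -2*2*I/(3 + t) = -4*I/(3 + t))
38755/(-44824) + A(39, -221)/(-37600) = 38755/(-44824) - 4*(-221)/(3 + 39)/(-37600) = 38755*(-1/44824) - 4*(-221)/42*(-1/37600) = -38755/44824 - 4*(-221)*1/42*(-1/37600) = -38755/44824 + (442/21)*(-1/37600) = -38755/44824 - 221/394800 = -1913797513/2212064400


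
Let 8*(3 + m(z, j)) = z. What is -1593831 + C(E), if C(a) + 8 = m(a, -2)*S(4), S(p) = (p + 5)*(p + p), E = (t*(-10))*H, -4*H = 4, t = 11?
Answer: -1593065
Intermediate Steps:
H = -1 (H = -1/4*4 = -1)
m(z, j) = -3 + z/8
E = 110 (E = (11*(-10))*(-1) = -110*(-1) = 110)
S(p) = 2*p*(5 + p) (S(p) = (5 + p)*(2*p) = 2*p*(5 + p))
C(a) = -224 + 9*a (C(a) = -8 + (-3 + a/8)*(2*4*(5 + 4)) = -8 + (-3 + a/8)*(2*4*9) = -8 + (-3 + a/8)*72 = -8 + (-216 + 9*a) = -224 + 9*a)
-1593831 + C(E) = -1593831 + (-224 + 9*110) = -1593831 + (-224 + 990) = -1593831 + 766 = -1593065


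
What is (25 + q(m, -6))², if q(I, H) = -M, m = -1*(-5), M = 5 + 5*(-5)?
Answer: 2025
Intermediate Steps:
M = -20 (M = 5 - 25 = -20)
m = 5
q(I, H) = 20 (q(I, H) = -1*(-20) = 20)
(25 + q(m, -6))² = (25 + 20)² = 45² = 2025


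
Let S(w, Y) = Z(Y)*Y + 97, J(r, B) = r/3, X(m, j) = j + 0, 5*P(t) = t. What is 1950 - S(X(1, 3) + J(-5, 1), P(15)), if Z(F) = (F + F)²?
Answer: 1745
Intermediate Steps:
P(t) = t/5
Z(F) = 4*F² (Z(F) = (2*F)² = 4*F²)
X(m, j) = j
J(r, B) = r/3 (J(r, B) = r*(⅓) = r/3)
S(w, Y) = 97 + 4*Y³ (S(w, Y) = (4*Y²)*Y + 97 = 4*Y³ + 97 = 97 + 4*Y³)
1950 - S(X(1, 3) + J(-5, 1), P(15)) = 1950 - (97 + 4*((⅕)*15)³) = 1950 - (97 + 4*3³) = 1950 - (97 + 4*27) = 1950 - (97 + 108) = 1950 - 1*205 = 1950 - 205 = 1745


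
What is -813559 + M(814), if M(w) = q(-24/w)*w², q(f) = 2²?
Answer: 1836825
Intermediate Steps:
q(f) = 4
M(w) = 4*w²
-813559 + M(814) = -813559 + 4*814² = -813559 + 4*662596 = -813559 + 2650384 = 1836825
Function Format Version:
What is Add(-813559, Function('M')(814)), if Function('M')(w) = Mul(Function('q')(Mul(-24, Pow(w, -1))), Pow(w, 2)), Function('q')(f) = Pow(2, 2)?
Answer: 1836825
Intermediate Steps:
Function('q')(f) = 4
Function('M')(w) = Mul(4, Pow(w, 2))
Add(-813559, Function('M')(814)) = Add(-813559, Mul(4, Pow(814, 2))) = Add(-813559, Mul(4, 662596)) = Add(-813559, 2650384) = 1836825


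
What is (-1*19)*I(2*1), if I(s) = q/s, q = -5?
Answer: 95/2 ≈ 47.500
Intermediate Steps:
I(s) = -5/s
(-1*19)*I(2*1) = (-1*19)*(-5/(2*1)) = -(-95)/2 = -19*(-5/2) = 95/2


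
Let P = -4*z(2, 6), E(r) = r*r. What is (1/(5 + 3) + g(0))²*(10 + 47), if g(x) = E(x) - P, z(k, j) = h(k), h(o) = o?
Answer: 240825/64 ≈ 3762.9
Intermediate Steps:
E(r) = r²
z(k, j) = k
P = -8 (P = -4*2 = -8)
g(x) = 8 + x² (g(x) = x² - 1*(-8) = x² + 8 = 8 + x²)
(1/(5 + 3) + g(0))²*(10 + 47) = (1/(5 + 3) + (8 + 0²))²*(10 + 47) = (1/8 + (8 + 0))²*57 = (⅛ + 8)²*57 = (65/8)²*57 = (4225/64)*57 = 240825/64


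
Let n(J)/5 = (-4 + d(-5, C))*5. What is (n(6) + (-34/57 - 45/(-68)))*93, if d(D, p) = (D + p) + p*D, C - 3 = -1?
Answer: -51058457/1292 ≈ -39519.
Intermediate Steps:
C = 2 (C = 3 - 1 = 2)
d(D, p) = D + p + D*p (d(D, p) = (D + p) + D*p = D + p + D*p)
n(J) = -425 (n(J) = 5*((-4 + (-5 + 2 - 5*2))*5) = 5*((-4 + (-5 + 2 - 10))*5) = 5*((-4 - 13)*5) = 5*(-17*5) = 5*(-85) = -425)
(n(6) + (-34/57 - 45/(-68)))*93 = (-425 + (-34/57 - 45/(-68)))*93 = (-425 + (-34*1/57 - 45*(-1/68)))*93 = (-425 + (-34/57 + 45/68))*93 = (-425 + 253/3876)*93 = -1647047/3876*93 = -51058457/1292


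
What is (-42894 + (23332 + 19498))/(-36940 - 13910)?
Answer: 32/25425 ≈ 0.0012586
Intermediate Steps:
(-42894 + (23332 + 19498))/(-36940 - 13910) = (-42894 + 42830)/(-50850) = -64*(-1/50850) = 32/25425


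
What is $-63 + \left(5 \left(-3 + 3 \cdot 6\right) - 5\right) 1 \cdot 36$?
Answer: $2457$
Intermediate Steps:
$-63 + \left(5 \left(-3 + 3 \cdot 6\right) - 5\right) 1 \cdot 36 = -63 + \left(5 \left(-3 + 18\right) - 5\right) 1 \cdot 36 = -63 + \left(5 \cdot 15 - 5\right) 1 \cdot 36 = -63 + \left(75 - 5\right) 1 \cdot 36 = -63 + 70 \cdot 1 \cdot 36 = -63 + 70 \cdot 36 = -63 + 2520 = 2457$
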